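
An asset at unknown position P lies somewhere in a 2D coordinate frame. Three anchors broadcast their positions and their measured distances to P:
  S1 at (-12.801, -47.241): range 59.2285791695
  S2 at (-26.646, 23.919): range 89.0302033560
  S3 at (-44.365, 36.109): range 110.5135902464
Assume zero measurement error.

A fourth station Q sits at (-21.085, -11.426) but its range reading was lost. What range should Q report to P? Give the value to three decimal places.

eq1: (x + 12.801)² + (y + 47.241)² = 59.2285791695²
eq2: (x + 26.646)² + (y − 23.919)² = 89.0302033560²
eq3: (x + 44.365)² + (y − 36.109)² = 110.5135902464²
eq2−eq1, eq2−eq3 (x²,y² cancel):
  27.690·x − 142.320·y = 5531.802324
  -35.438·x + 24.380·y = -2296.891291
det = 27.690·24.380 − -142.320·-35.438 = -4368.453960
x = (5531.802324·24.380 − -142.320·-2296.891291) / -4368.453960 = 43.957938
y = (27.690·-2296.891291 − 5531.802324·-35.438) / -4368.453960 = -30.316238
|P − Q| = √((43.957938 − -21.085)² + (-30.316238 − -11.426)²) = 67.730531

67.731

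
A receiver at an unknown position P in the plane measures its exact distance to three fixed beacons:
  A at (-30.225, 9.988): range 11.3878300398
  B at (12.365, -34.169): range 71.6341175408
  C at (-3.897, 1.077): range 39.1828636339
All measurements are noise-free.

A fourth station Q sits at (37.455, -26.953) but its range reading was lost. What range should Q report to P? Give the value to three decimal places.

88.336

eq1: (x + 30.225)² + (y − 9.988)² = 11.3878300398²
eq2: (x − 12.365)² + (y + 34.169)² = 71.6341175408²
eq3: (x + 3.897)² + (y − 1.077)² = 39.1828636339²
eq3−eq2, eq3−eq1 (x²,y² cancel):
  32.524·x − 70.492·y = -2292.082745
  -52.656·x + 17.822·y = 2402.578361
det = 32.524·17.822 − -70.492·-52.656 = -3132.184024
x = (-2292.082745·17.822 − -70.492·2402.578361) / -3132.184024 = -41.029855
y = (32.524·2402.578361 − -2292.082745·-52.656) / -3132.184024 = 13.584914
|P − Q| = √((-41.029855 − 37.455)² + (13.584914 − -26.953)²) = 88.335694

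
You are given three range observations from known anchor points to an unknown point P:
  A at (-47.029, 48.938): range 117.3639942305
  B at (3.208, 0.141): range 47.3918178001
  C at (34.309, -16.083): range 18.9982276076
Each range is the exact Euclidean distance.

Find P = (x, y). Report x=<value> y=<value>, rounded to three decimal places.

eq1: (x + 47.029)² + (y − 48.938)² = 117.3639942305²
eq2: (x − 3.208)² + (y − 0.141)² = 47.3918178001²
eq3: (x − 34.309)² + (y + 16.083)² = 18.9982276076²
eq2−eq1, eq2−eq3 (x²,y² cancel):
  -100.474·x + 97.594·y = -6931.979207
  62.202·x − 32.448·y = 3310.510967
det = -100.474·-32.448 − 97.594·62.202 = -2810.361636
x = (-6931.979207·-32.448 − 97.594·3310.510967) / -2810.361636 = 34.926874
y = (-100.474·3310.510967 − -6931.979207·62.202) / -2810.361636 = -35.071177

x=34.927 y=-35.071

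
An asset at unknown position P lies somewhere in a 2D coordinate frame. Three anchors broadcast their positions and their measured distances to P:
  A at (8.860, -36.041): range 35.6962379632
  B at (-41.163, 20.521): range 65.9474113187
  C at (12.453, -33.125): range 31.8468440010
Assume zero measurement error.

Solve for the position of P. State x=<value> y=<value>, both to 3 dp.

x=20.687 y=-2.361

eq1: (x − 8.860)² + (y + 36.041)² = 35.6962379632²
eq2: (x + 41.163)² + (y − 20.521)² = 65.9474113187²
eq3: (x − 12.453)² + (y + 33.125)² = 31.8468440010²
eq1−eq2, eq1−eq3 (x²,y² cancel):
  -100.046·x + 113.124·y = -2336.788926
  7.186·x + 5.832·y = 134.889485
det = -100.046·5.832 − 113.124·7.186 = -1396.377336
x = (-2336.788926·5.832 − 113.124·134.889485) / -1396.377336 = 20.687382
y = (-100.046·134.889485 − -2336.788926·7.186) / -1396.377336 = -2.361118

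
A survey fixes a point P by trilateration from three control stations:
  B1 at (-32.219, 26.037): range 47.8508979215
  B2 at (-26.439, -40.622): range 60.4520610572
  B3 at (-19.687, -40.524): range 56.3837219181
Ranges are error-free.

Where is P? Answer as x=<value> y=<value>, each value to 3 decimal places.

eq1: (x + 32.219)² + (y − 26.037)² = 47.8508979215²
eq2: (x + 26.439)² + (y + 40.622)² = 60.4520610572²
eq3: (x + 19.687)² + (y + 40.524)² = 56.3837219181²
eq3−eq1, eq3−eq2 (x²,y² cancel):
  -25.064·x + 133.122·y = 575.632450
  -13.504·x − 0.196·y = -155.932529
det = -25.064·-0.196 − 133.122·-13.504 = 1802.592032
x = (575.632450·-0.196 − 133.122·-155.932529) / 1802.592032 = 11.453077
y = (-25.064·-155.932529 − 575.632450·-13.504) / 1802.592032 = 6.480464

x=11.453 y=6.480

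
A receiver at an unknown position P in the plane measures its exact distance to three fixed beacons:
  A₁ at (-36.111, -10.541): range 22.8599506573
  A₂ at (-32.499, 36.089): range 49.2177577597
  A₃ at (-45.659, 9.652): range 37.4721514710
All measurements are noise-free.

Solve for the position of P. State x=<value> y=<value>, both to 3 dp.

eq1: (x + 36.111)² + (y + 10.541)² = 22.8599506573²
eq2: (x + 32.499)² + (y − 36.089)² = 49.2177577597²
eq3: (x + 45.659)² + (y − 9.652)² = 37.4721514710²
eq2−eq3, eq2−eq1 (x²,y² cancel):
  -26.320·x − 52.874·y = 837.530006
  -7.224·x − 93.260·y = 956.326415
det = -26.320·-93.260 − -52.874·-7.224 = 2072.641424
x = (837.530006·-93.260 − -52.874·956.326415) / 2072.641424 = -13.288958
y = (-26.320·956.326415 − 837.530006·-7.224) / 2072.641424 = -9.225037

x=-13.289 y=-9.225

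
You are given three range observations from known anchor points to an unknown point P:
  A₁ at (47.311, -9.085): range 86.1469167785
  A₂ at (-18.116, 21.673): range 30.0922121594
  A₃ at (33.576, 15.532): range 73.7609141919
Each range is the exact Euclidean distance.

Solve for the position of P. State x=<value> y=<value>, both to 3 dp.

x=-38.412 y=-0.545

eq1: (x − 47.311)² + (y + 9.085)² = 86.1469167785²
eq2: (x + 18.116)² + (y − 21.673)² = 30.0922121594²
eq3: (x − 33.576)² + (y − 15.532)² = 73.7609141919²
eq2−eq3, eq2−eq1 (x²,y² cancel):
  103.384·x − 12.282·y = -3964.448815
  130.854·x − 61.516·y = -4992.790477
det = 103.384·-61.516 − -12.282·130.854 = -4752.621316
x = (-3964.448815·-61.516 − -12.282·-4992.790477) / -4752.621316 = -38.411556
y = (103.384·-4992.790477 − -3964.448815·130.854) / -4752.621316 = -0.544822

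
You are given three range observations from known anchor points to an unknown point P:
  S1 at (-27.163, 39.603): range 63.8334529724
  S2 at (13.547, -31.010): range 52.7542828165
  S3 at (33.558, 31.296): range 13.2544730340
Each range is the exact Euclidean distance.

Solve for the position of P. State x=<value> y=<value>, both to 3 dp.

x=32.924 y=18.057

eq1: (x + 27.163)² + (y − 39.603)² = 63.8334529724²
eq2: (x − 13.547)² + (y + 31.010)² = 52.7542828165²
eq3: (x − 33.558)² + (y − 31.296)² = 13.2544730340²
eq1−eq2, eq1−eq3 (x²,y² cancel):
  81.420·x − 141.226·y = 130.610494
  121.442·x − 16.614·y = 3698.381465
det = 81.420·-16.614 − -141.226·121.442 = 15798.056012
x = (130.610494·-16.614 − -141.226·3698.381465) / 15798.056012 = 32.924156
y = (81.420·3698.381465 − 130.610494·121.442) / 15798.056012 = 18.056691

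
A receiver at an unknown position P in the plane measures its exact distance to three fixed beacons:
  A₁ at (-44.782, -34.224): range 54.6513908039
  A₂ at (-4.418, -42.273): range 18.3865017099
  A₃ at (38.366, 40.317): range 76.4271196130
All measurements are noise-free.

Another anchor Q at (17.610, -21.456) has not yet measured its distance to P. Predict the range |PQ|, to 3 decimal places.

12.022

eq1: (x + 44.782)² + (y + 34.224)² = 54.6513908039²
eq2: (x + 4.418)² + (y + 42.273)² = 18.3865017099²
eq3: (x − 38.366)² + (y − 40.317)² = 76.4271196130²
eq2−eq1, eq2−eq3 (x²,y² cancel):
  -80.728·x + 16.098·y = -1278.526625
  85.568·x + 165.180·y = -4212.155975
det = -80.728·165.180 − 16.098·85.568 = -14712.124704
x = (-1278.526625·165.180 − 16.098·-4212.155975) / -14712.124704 = 9.745686
y = (-80.728·-4212.155975 − -1278.526625·85.568) / -14712.124704 = -30.548945
|P − Q| = √((9.745686 − 17.610)² + (-30.548945 − -21.456)²) = 12.022026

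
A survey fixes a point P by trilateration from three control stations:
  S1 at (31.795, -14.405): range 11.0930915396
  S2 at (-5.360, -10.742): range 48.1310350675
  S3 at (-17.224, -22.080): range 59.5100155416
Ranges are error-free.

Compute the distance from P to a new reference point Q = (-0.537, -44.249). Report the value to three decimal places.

eq1: (x − 31.795)² + (y + 14.405)² = 11.0930915396²
eq2: (x + 5.360)² + (y + 10.742)² = 48.1310350675²
eq3: (x + 17.224)² + (y + 22.080)² = 59.5100155416²
eq3−eq2, eq3−eq1 (x²,y² cancel):
  23.728·x + 22.676·y = 584.773001
  98.038·x + 15.350·y = 3852.618744
det = 23.728·15.350 − 22.676·98.038 = -1858.884888
x = (584.773001·15.350 − 22.676·3852.618744) / -1858.884888 = 42.168139
y = (23.728·3852.618744 − 584.773001·98.038) / -1858.884888 = -18.336241
|P − Q| = √((42.168139 − -0.537)² + (-18.336241 − -44.249)²) = 49.951977

49.952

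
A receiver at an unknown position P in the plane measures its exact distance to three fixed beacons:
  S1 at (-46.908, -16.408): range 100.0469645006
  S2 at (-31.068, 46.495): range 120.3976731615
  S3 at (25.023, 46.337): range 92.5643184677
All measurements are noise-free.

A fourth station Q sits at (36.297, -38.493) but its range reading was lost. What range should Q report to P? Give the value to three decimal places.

13.984

eq1: (x + 46.908)² + (y + 16.408)² = 100.0469645006²
eq2: (x + 31.068)² + (y − 46.495)² = 120.3976731615²
eq3: (x − 25.023)² + (y − 46.337)² = 92.5643184677²
eq3−eq2, eq3−eq1 (x²,y² cancel):
  -112.182·x + 0.316·y = -5573.709098
  -143.862·x − 125.490·y = -1744.927222
det = -112.182·-125.490 − 0.316·-143.862 = 14123.179572
x = (-5573.709098·-125.490 − 0.316·-1744.927222) / 14123.179572 = 49.563637
y = (-112.182·-1744.927222 − -5573.709098·-143.862) / 14123.179572 = -42.914948
|P − Q| = √((49.563637 − 36.297)² + (-42.914948 − -38.493)²) = 13.984180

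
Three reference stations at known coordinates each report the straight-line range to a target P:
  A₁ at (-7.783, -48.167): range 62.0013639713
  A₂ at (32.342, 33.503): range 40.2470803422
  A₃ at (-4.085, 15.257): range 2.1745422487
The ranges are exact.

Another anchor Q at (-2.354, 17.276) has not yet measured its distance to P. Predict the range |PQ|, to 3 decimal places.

eq1: (x + 7.783)² + (y + 48.167)² = 62.0013639713²
eq2: (x − 32.342)² + (y − 33.503)² = 40.2470803422²
eq3: (x + 4.085)² + (y − 15.257)² = 2.1745422487²
eq3−eq2, eq3−eq1 (x²,y² cancel):
  72.854·x + 36.492·y = 303.893857
  -7.396·x − 126.848·y = -1708.268796
det = 72.854·-126.848 − 36.492·-7.396 = -8971.489360
x = (303.893857·-126.848 − 36.492·-1708.268796) / -8971.489360 = -2.651713
y = (72.854·-1708.268796 − 303.893857·-7.396) / -8971.489360 = 13.621664
|P − Q| = √((-2.651713 − -2.354)² + (13.621664 − 17.276)²) = 3.666443

3.666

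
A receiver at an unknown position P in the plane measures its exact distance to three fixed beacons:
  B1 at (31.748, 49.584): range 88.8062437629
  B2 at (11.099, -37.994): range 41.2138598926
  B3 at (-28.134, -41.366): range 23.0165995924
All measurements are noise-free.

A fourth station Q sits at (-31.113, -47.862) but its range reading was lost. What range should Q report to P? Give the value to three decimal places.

29.913

eq1: (x − 31.748)² + (y − 49.584)² = 88.8062437629²
eq2: (x − 11.099)² + (y + 37.994)² = 41.2138598926²
eq3: (x + 28.134)² + (y + 41.366)² = 23.0165995924²
eq2−eq3, eq2−eq1 (x²,y² cancel):
  -78.466·x − 6.744·y = 2104.754465
  41.298·x + 175.156·y = -4288.189961
det = -78.466·175.156 − -6.744·41.298 = -13465.276984
x = (2104.754465·175.156 − -6.744·-4288.189961) / -13465.276984 = -25.230882
y = (-78.466·-4288.189961 − 2104.754465·41.298) / -13465.276984 = -18.533222
|P − Q| = √((-25.230882 − -31.113)² + (-18.533222 − -47.862)²) = 29.912816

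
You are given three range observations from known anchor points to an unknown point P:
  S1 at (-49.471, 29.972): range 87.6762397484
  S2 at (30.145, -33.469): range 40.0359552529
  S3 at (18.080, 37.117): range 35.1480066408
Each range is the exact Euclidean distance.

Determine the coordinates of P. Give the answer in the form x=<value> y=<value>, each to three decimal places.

x=34.943 y=6.278

eq1: (x + 49.471)² + (y − 29.972)² = 87.6762397484²
eq2: (x − 30.145)² + (y + 33.469)² = 40.0359552529²
eq3: (x − 18.080)² + (y − 37.117)² = 35.1480066408²
eq3−eq2, eq3−eq1 (x²,y² cancel):
  24.130·x − 141.172·y = -43.158445
  -135.102·x − 14.290·y = -4810.598110
det = 24.130·-14.290 − -141.172·-135.102 = -19417.437244
x = (-43.158445·-14.290 − -141.172·-4810.598110) / -19417.437244 = 34.943078
y = (24.130·-4810.598110 − -43.158445·-135.102) / -19417.437244 = 6.278404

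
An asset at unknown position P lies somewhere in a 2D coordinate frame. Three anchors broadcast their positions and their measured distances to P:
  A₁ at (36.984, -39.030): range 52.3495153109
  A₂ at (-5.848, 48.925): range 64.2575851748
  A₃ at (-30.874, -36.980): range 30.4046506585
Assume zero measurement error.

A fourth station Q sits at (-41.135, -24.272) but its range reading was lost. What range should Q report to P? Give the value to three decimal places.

32.772

eq1: (x − 36.984)² + (y + 39.030)² = 52.3495153109²
eq2: (x + 5.848)² + (y − 48.925)² = 64.2575851748²
eq3: (x + 30.874)² + (y + 36.980)² = 30.4046506585²
eq1−eq3, eq1−eq2 (x²,y² cancel):
  -135.716·x + 4.100·y = 1245.596092
  -85.664·x + 175.910·y = -1851.867926
det = -135.716·175.910 − 4.100·-85.664 = -23522.579160
x = (1245.596092·175.910 − 4.100·-1851.867926) / -23522.579160 = -9.637781
y = (-135.716·-1851.867926 − 1245.596092·-85.664) / -23522.579160 = -15.220731
|P − Q| = √((-9.637781 − -41.135)² + (-15.220731 − -24.272)²) = 32.771943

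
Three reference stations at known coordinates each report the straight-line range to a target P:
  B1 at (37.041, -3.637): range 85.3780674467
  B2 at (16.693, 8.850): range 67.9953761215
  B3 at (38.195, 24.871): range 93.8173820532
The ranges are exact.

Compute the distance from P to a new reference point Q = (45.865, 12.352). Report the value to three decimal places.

eq1: (x − 37.041)² + (y + 3.637)² = 85.3780674467²
eq2: (x − 16.693)² + (y − 8.850)² = 67.9953761215²
eq3: (x − 38.195)² + (y − 24.871)² = 93.8173820532²
eq3−eq2, eq3−eq1 (x²,y² cancel):
  -43.004·x − 32.042·y = 2457.884084
  -2.308·x − 57.016·y = 820.125558
det = -43.004·-57.016 − -32.042·-2.308 = 2377.963128
x = (2457.884084·-57.016 − -32.042·820.125558) / 2377.963128 = -47.881422
y = (-43.004·820.125558 − 2457.884084·-2.308) / 2377.963128 = -12.445897
|P − Q| = √((-47.881422 − 45.865)² + (-12.445897 − 12.352)²) = 96.970755

96.971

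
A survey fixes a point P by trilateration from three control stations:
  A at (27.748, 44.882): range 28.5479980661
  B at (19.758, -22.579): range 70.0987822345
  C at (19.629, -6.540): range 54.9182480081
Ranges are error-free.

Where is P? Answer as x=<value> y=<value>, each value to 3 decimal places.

x=-0.797 y=44.439

eq1: (x − 27.748)² + (y − 44.882)² = 28.5479980661²
eq2: (x − 19.758)² + (y + 22.579)² = 70.0987822345²
eq3: (x − 19.629)² + (y + 6.540)² = 54.9182480081²
eq3−eq1, eq3−eq2 (x²,y² cancel):
  16.238·x + 102.844·y = 4557.301958
  0.258·x − 32.078·y = -1425.704742
det = 16.238·-32.078 − 102.844·0.258 = -547.416316
x = (4557.301958·-32.078 − 102.844·-1425.704742) / -547.416316 = -0.796553
y = (16.238·-1425.704742 − 4557.301958·0.258) / -547.416316 = 44.438532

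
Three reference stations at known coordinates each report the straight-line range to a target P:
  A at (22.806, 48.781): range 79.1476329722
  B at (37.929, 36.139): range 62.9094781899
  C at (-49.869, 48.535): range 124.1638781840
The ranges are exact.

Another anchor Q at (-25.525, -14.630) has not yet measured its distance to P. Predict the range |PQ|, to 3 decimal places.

eq1: (x − 22.806)² + (y − 48.781)² = 79.1476329722²
eq2: (x − 37.929)² + (y − 36.139)² = 62.9094781899²
eq3: (x + 49.869)² + (y − 48.535)² = 124.1638781840²
eq3−eq1, eq3−eq2 (x²,y² cancel):
  145.350·x + 0.492·y = 7209.457052
  175.596·x − 24.792·y = 9361.139176
det = 145.350·-24.792 − 0.492·175.596 = -3689.910432
x = (7209.457052·-24.792 − 0.492·9361.139176) / -3689.910432 = 49.687531
y = (145.350·9361.139176 − 7209.457052·175.596) / -3689.910432 = -25.661804
|P − Q| = √((49.687531 − -25.525)² + (-25.661804 − -14.630)²) = 76.017271

76.017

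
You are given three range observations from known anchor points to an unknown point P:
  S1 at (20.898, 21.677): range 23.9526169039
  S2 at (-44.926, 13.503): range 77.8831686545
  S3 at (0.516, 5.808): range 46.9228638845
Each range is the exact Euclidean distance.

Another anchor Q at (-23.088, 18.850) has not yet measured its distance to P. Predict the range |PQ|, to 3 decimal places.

eq1: (x − 20.898)² + (y − 21.677)² = 23.9526169039²
eq2: (x + 44.926)² + (y − 13.503)² = 77.8831686545²
eq3: (x − 0.516)² + (y − 5.808)² = 46.9228638845²
eq1−eq3, eq1−eq2 (x²,y² cancel):
  -40.764·x − 31.738·y = -2500.646912
  -131.648·x − 16.348·y = -4198.002351
det = -40.764·-16.348 − -31.738·-131.648 = -3511.834352
x = (-2500.646912·-16.348 − -31.738·-4198.002351) / -3511.834352 = 26.298400
y = (-40.764·-4198.002351 − -2500.646912·-131.648) / -3511.834352 = 45.012885
|P − Q| = √((26.298400 − -23.088)² + (45.012885 − 18.850)²) = 55.888398

55.888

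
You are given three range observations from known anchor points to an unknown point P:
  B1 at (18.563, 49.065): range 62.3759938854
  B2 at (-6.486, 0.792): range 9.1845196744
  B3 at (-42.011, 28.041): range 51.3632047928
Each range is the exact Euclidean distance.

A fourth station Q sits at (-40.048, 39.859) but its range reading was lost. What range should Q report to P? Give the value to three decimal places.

59.160

eq1: (x − 18.563)² + (y − 49.065)² = 62.3759938854²
eq2: (x + 6.486)² + (y − 0.792)² = 9.1845196744²
eq3: (x + 42.011)² + (y − 28.041)² = 51.3632047928²
eq3−eq1, eq3−eq2 (x²,y² cancel):
  121.148·x + 42.048·y = -1051.848415
  71.050·x − 54.498·y = 45.297063
det = 121.148·-54.498 − 42.048·71.050 = -9589.834104
x = (-1051.848415·-54.498 − 42.048·45.297063) / -9589.834104 = -5.778930
y = (121.148·45.297063 − -1051.848415·71.050) / -9589.834104 = -8.365262
|P − Q| = √((-5.778930 − -40.048)² + (-8.365262 − 39.859)²) = 59.160364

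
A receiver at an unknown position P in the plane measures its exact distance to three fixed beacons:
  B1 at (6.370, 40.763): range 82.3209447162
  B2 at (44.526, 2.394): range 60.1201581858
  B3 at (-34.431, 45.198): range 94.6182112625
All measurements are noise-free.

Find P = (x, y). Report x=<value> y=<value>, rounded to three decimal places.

x=3.450 y=-41.506

eq1: (x − 6.370)² + (y − 40.763)² = 82.3209447162²
eq2: (x − 44.526)² + (y − 2.394)² = 60.1201581858²
eq3: (x + 34.431)² + (y − 45.198)² = 94.6182112625²
eq1−eq3, eq1−eq2 (x²,y² cancel):
  -81.602·x + 8.870·y = -649.714068
  76.312·x − 76.738·y = 3448.401362
det = -81.602·-76.738 − 8.870·76.312 = 5585.086836
x = (-649.714068·-76.738 − 8.870·3448.401362) / 5585.086836 = 3.450338
y = (-81.602·3448.401362 − -649.714068·76.312) / 5585.086836 = -41.506153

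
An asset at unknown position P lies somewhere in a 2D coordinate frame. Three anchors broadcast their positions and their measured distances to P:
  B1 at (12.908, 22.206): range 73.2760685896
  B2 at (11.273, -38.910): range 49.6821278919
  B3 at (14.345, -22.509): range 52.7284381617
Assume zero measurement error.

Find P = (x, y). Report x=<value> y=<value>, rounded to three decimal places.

eq1: (x − 12.908)² + (y − 22.206)² = 73.2760685896²
eq2: (x − 11.273)² + (y + 38.910)² = 49.6821278919²
eq3: (x − 14.345)² + (y + 22.509)² = 52.7284381617²
eq2−eq3, eq2−eq1 (x²,y² cancel):
  6.144·x + 32.802·y = -1240.608882
  3.270·x + 122.232·y = -3882.414125
det = 6.144·122.232 − 32.802·3.270 = 643.730868
x = (-1240.608882·122.232 − 32.802·-3882.414125) / 643.730868 = -37.734957
y = (6.144·-3882.414125 − -1240.608882·3.270) / 643.730868 = -30.753165

x=-37.735 y=-30.753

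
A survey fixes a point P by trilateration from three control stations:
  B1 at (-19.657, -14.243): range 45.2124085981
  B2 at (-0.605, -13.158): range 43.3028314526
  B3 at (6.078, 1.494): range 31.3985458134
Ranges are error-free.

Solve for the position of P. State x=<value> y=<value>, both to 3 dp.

eq1: (x + 19.657)² + (y + 14.243)² = 45.2124085981²
eq2: (x + 0.605)² + (y + 13.158)² = 43.3028314526²
eq3: (x − 6.078)² + (y − 1.494)² = 31.3985458134²
eq2−eq1, eq2−eq3 (x²,y² cancel):
  -38.104·x − 2.170·y = 246.735030
  13.366·x + 29.304·y = 754.941664
det = -38.104·29.304 − -2.170·13.366 = -1087.595396
x = (246.735030·29.304 − -2.170·754.941664) / -1087.595396 = -8.154270
y = (-38.104·754.941664 − 246.735030·13.366) / -1087.595396 = 29.481697

x=-8.154 y=29.482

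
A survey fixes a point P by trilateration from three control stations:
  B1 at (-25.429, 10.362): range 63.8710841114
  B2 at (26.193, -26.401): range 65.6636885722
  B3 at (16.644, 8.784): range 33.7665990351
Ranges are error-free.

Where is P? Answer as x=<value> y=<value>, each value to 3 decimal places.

x=31.644 y=39.036

eq1: (x + 25.429)² + (y − 10.362)² = 63.8710841114²
eq2: (x − 26.193)² + (y + 26.401)² = 65.6636885722²
eq3: (x − 16.644)² + (y − 8.784)² = 33.7665990351²
eq2−eq1, eq2−eq3 (x²,y² cancel):
  -103.244·x + 73.526·y = -396.876354
  -19.098·x + 70.370·y = 2142.632129
det = -103.244·70.370 − 73.526·-19.098 = -5861.080732
x = (-396.876354·70.370 − 73.526·2142.632129) / -5861.080732 = 31.643884
y = (-103.244·2142.632129 − -396.876354·-19.098) / -5861.080732 = 39.036053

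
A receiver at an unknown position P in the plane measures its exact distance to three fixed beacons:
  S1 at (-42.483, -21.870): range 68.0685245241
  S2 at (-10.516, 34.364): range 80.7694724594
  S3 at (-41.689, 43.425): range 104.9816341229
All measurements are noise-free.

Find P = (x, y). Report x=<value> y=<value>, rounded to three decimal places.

eq1: (x + 42.483)² + (y + 21.870)² = 68.0685245241²
eq2: (x + 10.516)² + (y − 34.364)² = 80.7694724594²
eq3: (x + 41.689)² + (y − 43.425)² = 104.9816341229²
eq1−eq2, eq1−eq3 (x²,y² cancel):
  63.934·x + 112.468·y = -2882.015087
  1.588·x + 130.590·y = -5047.218315
det = 63.934·130.590 − 112.468·1.588 = 8170.541876
x = (-2882.015087·130.590 − 112.468·-5047.218315) / 8170.541876 = 23.411935
y = (63.934·-5047.218315 − -2882.015087·1.588) / 8170.541876 = -38.934041

x=23.412 y=-38.934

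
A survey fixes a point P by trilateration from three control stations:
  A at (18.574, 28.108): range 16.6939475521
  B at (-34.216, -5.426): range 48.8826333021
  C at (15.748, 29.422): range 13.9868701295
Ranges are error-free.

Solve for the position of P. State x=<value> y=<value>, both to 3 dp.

x=1.890 y=27.526

eq1: (x − 18.574)² + (y − 28.108)² = 16.6939475521²
eq2: (x + 34.216)² + (y + 5.426)² = 48.8826333021²
eq3: (x − 15.748)² + (y − 29.422)² = 13.9868701295²
eq2−eq1, eq2−eq3 (x²,y² cancel):
  105.580·x + 67.068·y = 2045.700962
  99.928·x + 69.696·y = 2107.356759
det = 105.580·69.696 − 67.068·99.928 = 656.532576
x = (2045.700962·69.696 − 67.068·2107.356759) / 656.532576 = 1.890190
y = (105.580·2107.356759 − 2045.700962·99.928) / 656.532576 = 27.526313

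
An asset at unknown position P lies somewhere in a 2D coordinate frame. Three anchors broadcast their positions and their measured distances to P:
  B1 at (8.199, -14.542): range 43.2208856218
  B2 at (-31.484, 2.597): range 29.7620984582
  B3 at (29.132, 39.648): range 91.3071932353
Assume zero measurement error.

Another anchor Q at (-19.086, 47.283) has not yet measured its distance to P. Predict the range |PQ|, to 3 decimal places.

75.719

eq1: (x − 8.199)² + (y + 14.542)² = 43.2208856218²
eq2: (x + 31.484)² + (y − 2.597)² = 29.7620984582²
eq3: (x − 29.132)² + (y − 39.648)² = 91.3071932353²
eq1−eq3, eq1−eq2 (x²,y² cancel):
  41.866·x + 108.380·y = -4327.014620
  -79.366·x + 34.278·y = 1701.555749
det = 41.866·34.278 − 108.380·-79.366 = 10036.769828
x = (-4327.014620·34.278 − 108.380·1701.555749) / 10036.769828 = -33.151704
y = (41.866·1701.555749 − -4327.014620·-79.366) / 10036.769828 = -27.118337
|P − Q| = √((-33.151704 − -19.086)² + (-27.118337 − 47.283)²) = 75.719238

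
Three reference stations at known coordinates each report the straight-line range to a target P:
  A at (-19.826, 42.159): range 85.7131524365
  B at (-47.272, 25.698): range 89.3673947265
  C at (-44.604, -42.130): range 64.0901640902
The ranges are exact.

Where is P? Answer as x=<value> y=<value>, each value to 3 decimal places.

eq1: (x + 19.826)² + (y − 42.159)² = 85.7131524365²
eq2: (x + 47.272)² + (y − 25.698)² = 89.3673947265²
eq3: (x + 44.604)² + (y + 42.130)² = 64.0901640902²
eq2−eq1, eq2−eq3 (x²,y² cancel):
  54.892·x + 32.922·y = -84.790891
  5.336·x − 135.656·y = 4748.406635
det = 54.892·-135.656 − 32.922·5.336 = -7622.100944
x = (-84.790891·-135.656 − 32.922·4748.406635) / -7622.100944 = 19.000621
y = (54.892·4748.406635 − -84.790891·5.336) / -7622.100944 = -34.255907

x=19.001 y=-34.256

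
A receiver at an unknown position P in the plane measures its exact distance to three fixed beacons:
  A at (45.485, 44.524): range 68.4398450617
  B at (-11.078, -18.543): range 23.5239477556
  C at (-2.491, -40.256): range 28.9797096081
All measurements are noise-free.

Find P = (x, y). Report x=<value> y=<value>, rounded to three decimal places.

x=12.220 y=-15.288

eq1: (x − 45.485)² + (y − 44.524)² = 68.4398450617²
eq2: (x + 11.078)² + (y + 18.543)² = 23.5239477556²
eq3: (x + 2.491)² + (y + 40.256)² = 28.9797096081²
eq2−eq3, eq2−eq1 (x²,y² cancel):
  17.174·x − 43.426·y = 873.738233
  113.126·x + 126.134·y = -545.929406
det = 17.174·126.134 − -43.426·113.126 = 7078.834992
x = (873.738233·126.134 − -43.426·-545.929406) / 7078.834992 = 12.219605
y = (17.174·-545.929406 − 873.738233·113.126) / 7078.834992 = -15.287587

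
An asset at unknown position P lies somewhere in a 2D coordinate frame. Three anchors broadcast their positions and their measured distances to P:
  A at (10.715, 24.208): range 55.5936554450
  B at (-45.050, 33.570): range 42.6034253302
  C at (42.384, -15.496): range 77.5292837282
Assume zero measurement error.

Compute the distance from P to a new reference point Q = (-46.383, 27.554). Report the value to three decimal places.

eq1: (x − 10.715)² + (y − 24.208)² = 55.5936554450²
eq2: (x + 45.050)² + (y − 33.570)² = 42.6034253302²
eq3: (x − 42.384)² + (y + 15.496)² = 77.5292837282²
eq2−eq3, eq2−eq1 (x²,y² cancel):
  174.868·x − 98.132·y = -5315.655914
  111.530·x − 18.724·y = -3731.211587
det = 174.868·-18.724 − -98.132·111.530 = 7670.433528
x = (-5315.655914·-18.724 − -98.132·-3731.211587) / 7670.433528 = -34.759563
y = (174.868·-3731.211587 − -5315.655914·111.530) / 7670.433528 = -7.771973
|P − Q| = √((-34.759563 − -46.383)² + (-7.771973 − 27.554)²) = 37.189094

37.189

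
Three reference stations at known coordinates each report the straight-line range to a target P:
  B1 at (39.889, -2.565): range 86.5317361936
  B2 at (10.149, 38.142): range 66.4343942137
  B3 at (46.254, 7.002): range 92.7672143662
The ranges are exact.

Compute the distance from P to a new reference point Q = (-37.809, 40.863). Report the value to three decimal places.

eq1: (x − 39.889)² + (y + 2.565)² = 86.5317361936²
eq2: (x − 10.149)² + (y − 38.142)² = 66.4343942137²
eq3: (x − 46.254)² + (y − 7.002)² = 92.7672143662²
eq2−eq1, eq2−eq3 (x²,y² cancel):
  59.480·x − 81.414·y = -3034.315453
  72.210·x − 62.280·y = -3561.581172
det = 59.480·-62.280 − -81.414·72.210 = 2174.490540
x = (-3034.315453·-62.280 − -81.414·-3561.581172) / 2174.490540 = -46.440948
y = (59.480·-3561.581172 − -3034.315453·72.210) / 2174.490540 = 3.341045
|P − Q| = √((-46.440948 − -37.809)² + (3.341045 − 40.863)²) = 38.502047

38.502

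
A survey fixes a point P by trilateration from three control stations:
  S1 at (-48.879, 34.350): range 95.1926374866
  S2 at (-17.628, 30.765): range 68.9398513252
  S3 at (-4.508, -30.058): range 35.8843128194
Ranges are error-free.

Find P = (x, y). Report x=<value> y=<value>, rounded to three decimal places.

x=29.735 y=-19.329

eq1: (x + 48.879)² + (y − 34.350)² = 95.1926374866²
eq2: (x + 17.628)² + (y − 30.765)² = 68.9398513252²
eq3: (x + 4.508)² + (y + 30.058)² = 35.8843128194²
eq3−eq1, eq3−eq2 (x²,y² cancel):
  -88.742·x + 128.816·y = -5128.680612
  -26.240·x + 121.646·y = -3131.593013
det = -88.742·121.646 − 128.816·-26.240 = -7414.977492
x = (-5128.680612·121.646 − 128.816·-3131.593013) / -7414.977492 = 29.734978
y = (-88.742·-3131.593013 − -5128.680612·-26.240) / -7414.977492 = -19.329425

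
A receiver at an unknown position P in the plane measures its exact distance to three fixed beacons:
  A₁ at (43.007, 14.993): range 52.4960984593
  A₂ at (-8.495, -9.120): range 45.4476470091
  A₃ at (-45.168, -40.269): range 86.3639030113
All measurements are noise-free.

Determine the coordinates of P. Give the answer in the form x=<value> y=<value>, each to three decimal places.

eq1: (x − 43.007)² + (y − 14.993)² = 52.4960984593²
eq2: (x + 8.495)² + (y + 9.120)² = 45.4476470091²
eq3: (x + 45.168)² + (y + 40.269)² = 86.3639030113²
eq2−eq1, eq2−eq3 (x²,y² cancel):
  103.004·x + 48.226·y = 1228.700938
  -73.346·x − 62.298·y = -1886.833965
det = 103.004·-62.298 − 48.226·-73.346 = -2879.758996
x = (1228.700938·-62.298 − 48.226·-1886.833965) / -2879.758996 = -5.017379
y = (103.004·-1886.833965 − 1228.700938·-73.346) / -2879.758996 = 36.194399

x=-5.017 y=36.194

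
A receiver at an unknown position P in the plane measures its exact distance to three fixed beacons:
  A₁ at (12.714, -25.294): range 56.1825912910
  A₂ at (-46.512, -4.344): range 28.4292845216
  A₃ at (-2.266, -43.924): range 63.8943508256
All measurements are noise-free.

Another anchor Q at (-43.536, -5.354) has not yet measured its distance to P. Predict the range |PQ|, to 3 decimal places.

27.131

eq1: (x − 12.714)² + (y + 25.294)² = 56.1825912910²
eq2: (x + 46.512)² + (y + 4.344)² = 28.4292845216²
eq3: (x + 2.266)² + (y + 43.924)² = 63.8943508256²
eq1−eq2, eq1−eq3 (x²,y² cancel):
  -118.452·x + 41.900·y = 3729.063594
  -29.960·x − 37.260·y = 207.015797
det = -118.452·-37.260 − 41.900·-29.960 = 5668.845520
x = (3729.063594·-37.260 − 41.900·207.015797) / 5668.845520 = -26.040376
y = (-118.452·207.015797 − 3729.063594·-29.960) / 5668.845520 = 15.382552
|P − Q| = √((-26.040376 − -43.536)² + (15.382552 − -5.354)²) = 27.131189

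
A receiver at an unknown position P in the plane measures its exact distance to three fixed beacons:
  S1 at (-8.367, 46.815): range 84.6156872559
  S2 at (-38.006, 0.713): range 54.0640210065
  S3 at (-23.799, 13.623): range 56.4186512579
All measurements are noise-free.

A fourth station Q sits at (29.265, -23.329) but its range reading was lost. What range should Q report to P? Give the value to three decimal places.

32.095

eq1: (x + 8.367)² + (y − 46.815)² = 84.6156872559²
eq2: (x + 38.006)² + (y − 0.713)² = 54.0640210065²
eq3: (x + 23.799)² + (y − 13.623)² = 56.4186512579²
eq3−eq2, eq3−eq1 (x²,y² cancel):
  -28.414·x − 25.820·y = 953.131717
  30.864·x + 66.384·y = -2467.077936
det = -28.414·66.384 − -25.820·30.864 = -1089.326496
x = (953.131717·66.384 − -25.820·-2467.077936) / -1089.326496 = 0.392221
y = (-28.414·-2467.077936 − 953.131717·30.864) / -1089.326496 = -37.346099
|P − Q| = √((0.392221 − 29.265)² + (-37.346099 − -23.329)²) = 32.095427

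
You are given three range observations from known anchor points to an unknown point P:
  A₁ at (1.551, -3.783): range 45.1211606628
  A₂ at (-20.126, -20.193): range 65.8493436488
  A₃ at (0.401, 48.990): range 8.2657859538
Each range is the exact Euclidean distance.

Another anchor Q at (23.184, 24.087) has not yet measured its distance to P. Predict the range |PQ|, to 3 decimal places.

eq1: (x − 1.551)² + (y + 3.783)² = 45.1211606628²
eq2: (x + 20.126)² + (y + 20.193)² = 65.8493436488²
eq3: (x − 0.401)² + (y − 48.990)² = 8.2657859538²
eq3−eq1, eq3−eq2 (x²,y² cancel):
  2.300·x − 105.546·y = -4351.060133
  -41.054·x − 138.366·y = -5855.180618
det = 2.300·-138.366 − -105.546·-41.054 = -4651.327284
x = (-4351.060133·-138.366 − -105.546·-5855.180618) / -4651.327284 = 3.429582
y = (2.300·-5855.180618 − -4351.060133·-41.054) / -4651.327284 = 41.299037
|P − Q| = √((3.429582 − 23.184)² + (41.299037 − 24.087)²) = 26.200978

26.201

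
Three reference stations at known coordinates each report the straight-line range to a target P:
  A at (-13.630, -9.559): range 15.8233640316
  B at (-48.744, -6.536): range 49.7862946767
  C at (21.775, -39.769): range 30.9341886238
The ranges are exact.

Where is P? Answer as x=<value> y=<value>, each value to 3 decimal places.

eq1: (x + 13.630)² + (y + 9.559)² = 15.8233640316²
eq2: (x + 48.744)² + (y + 6.536)² = 49.7862946767²
eq3: (x − 21.775)² + (y + 39.769)² = 30.9341886238²
eq3−eq2, eq3−eq1 (x²,y² cancel):
  -141.038·x + 66.466·y = -1158.778266
  -70.810·x + 60.420·y = -1072.027428
det = -141.038·60.420 − 66.466·-70.810 = -3815.058500
x = (-1158.778266·60.420 − 66.466·-1072.027428) / -3815.058500 = -0.325026
y = (-141.038·-1072.027428 − -1158.778266·-70.810) / -3815.058500 = -18.123841

x=-0.325 y=-18.124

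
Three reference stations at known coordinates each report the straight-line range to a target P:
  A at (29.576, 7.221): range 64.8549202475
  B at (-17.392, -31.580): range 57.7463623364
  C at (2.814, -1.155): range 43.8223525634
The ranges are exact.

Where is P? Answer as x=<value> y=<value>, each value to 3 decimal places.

x=-33.072 y=23.997

eq1: (x − 29.576)² + (y − 7.221)² = 64.8549202475²
eq2: (x + 17.392)² + (y + 31.580)² = 57.7463623364²
eq3: (x − 2.814)² + (y + 1.155)² = 43.8223525634²
eq2−eq3, eq2−eq1 (x²,y² cancel):
  40.412·x + 60.850·y = 123.718336
  93.936·x + 77.602·y = -1244.413764
det = 40.412·77.602 − 60.850·93.936 = -2579.953576
x = (123.718336·77.602 − 60.850·-1244.413764) / -2579.953576 = -33.071668
y = (40.412·-1244.413764 − 123.718336·93.936) / -2579.953576 = 23.996887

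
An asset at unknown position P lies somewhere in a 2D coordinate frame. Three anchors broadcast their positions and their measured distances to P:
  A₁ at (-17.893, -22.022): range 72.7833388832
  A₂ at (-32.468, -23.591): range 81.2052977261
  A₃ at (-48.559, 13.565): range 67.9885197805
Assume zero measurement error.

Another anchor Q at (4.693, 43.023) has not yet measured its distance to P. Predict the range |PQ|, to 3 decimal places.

7.502

eq1: (x + 17.893)² + (y + 22.022)² = 72.7833388832²
eq2: (x + 32.468)² + (y + 23.591)² = 81.2052977261²
eq3: (x + 48.559)² + (y − 13.565)² = 67.9885197805²
eq3−eq2, eq3−eq1 (x²,y² cancel):
  32.182·x − 74.312·y = -2903.140958
  61.332·x − 71.174·y = -2411.833370
det = 32.182·-71.174 − -74.312·61.332 = 2267.181916
x = (-2903.140958·-71.174 − -74.312·-2411.833370) / 2267.181916 = 12.085485
y = (32.182·-2411.833370 − -2903.140958·61.332) / 2267.181916 = 44.300733
|P − Q| = √((12.085485 − 4.693)² + (44.300733 − 43.023)²) = 7.502095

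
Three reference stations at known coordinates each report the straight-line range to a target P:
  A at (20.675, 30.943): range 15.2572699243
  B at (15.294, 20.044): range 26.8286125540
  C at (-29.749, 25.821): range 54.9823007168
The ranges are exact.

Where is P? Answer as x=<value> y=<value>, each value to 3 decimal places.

eq1: (x − 20.675)² + (y − 30.943)² = 15.2572699243²
eq2: (x − 15.294)² + (y − 20.044)² = 26.8286125540²
eq3: (x + 29.749)² + (y − 25.821)² = 54.9823007168²
eq1−eq3, eq1−eq2 (x²,y² cancel):
  -100.848·x − 10.244·y = -2623.466939
  -10.762·x − 21.798·y = -1236.246668
det = -100.848·-21.798 − -10.244·-10.762 = 2088.038776
x = (-2623.466939·-21.798 − -10.244·-1236.246668) / 2088.038776 = 21.322507
y = (-100.848·-1236.246668 − -2623.466939·-10.762) / 2088.038776 = 46.186524

x=21.323 y=46.187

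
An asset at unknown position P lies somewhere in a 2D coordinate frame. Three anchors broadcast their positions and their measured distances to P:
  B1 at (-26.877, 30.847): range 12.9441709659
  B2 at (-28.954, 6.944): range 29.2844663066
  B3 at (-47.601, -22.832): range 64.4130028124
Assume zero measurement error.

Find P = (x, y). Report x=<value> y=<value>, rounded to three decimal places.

eq1: (x + 26.877)² + (y − 30.847)² = 12.9441709659²
eq2: (x + 28.954)² + (y − 6.944)² = 29.2844663066²
eq3: (x + 47.601)² + (y + 22.832)² = 64.4130028124²
eq2−eq3, eq2−eq1 (x²,y² cancel):
  -37.294·x − 59.552·y = -1390.852791
  4.154·x + 47.806·y = 1477.385691
det = -37.294·47.806 − -59.552·4.154 = -1535.497956
x = (-1390.852791·47.806 − -59.552·1477.385691) / -1535.497956 = -13.995567
y = (-37.294·1477.385691 − -1390.852791·4.154) / -1535.497956 = 32.119886

x=-13.996 y=32.120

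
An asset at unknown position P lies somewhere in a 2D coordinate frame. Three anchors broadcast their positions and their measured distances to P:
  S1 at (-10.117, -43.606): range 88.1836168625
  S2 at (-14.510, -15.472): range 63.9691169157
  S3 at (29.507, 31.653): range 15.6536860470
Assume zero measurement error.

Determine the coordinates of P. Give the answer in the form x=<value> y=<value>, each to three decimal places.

eq1: (x + 10.117)² + (y + 43.606)² = 88.1836168625²
eq2: (x + 14.510)² + (y + 15.472)² = 63.9691169157²
eq3: (x − 29.507)² + (y − 31.653)² = 15.6536860470²
eq3−eq1, eq3−eq2 (x²,y² cancel):
  -79.248·x − 150.518·y = -7400.050929
  -88.034·x − 94.250·y = -5269.662606
det = -79.248·-94.250 − -150.518·-88.034 = -5781.577612
x = (-7400.050929·-94.250 − -150.518·-5269.662606) / -5781.577612 = 16.556774
y = (-79.248·-5269.662606 − -7400.050929·-88.034) / -5781.577612 = 40.446722

x=16.557 y=40.447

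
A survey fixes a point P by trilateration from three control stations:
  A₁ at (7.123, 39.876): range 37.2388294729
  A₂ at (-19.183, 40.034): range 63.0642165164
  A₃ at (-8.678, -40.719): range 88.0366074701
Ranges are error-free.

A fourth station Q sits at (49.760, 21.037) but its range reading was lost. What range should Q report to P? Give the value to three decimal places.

11.500

eq1: (x − 7.123)² + (y − 39.876)² = 37.2388294729²
eq2: (x + 19.183)² + (y − 40.034)² = 63.0642165164²
eq3: (x + 8.678)² + (y + 40.719)² = 88.0366074701²
eq2−eq1, eq2−eq3 (x²,y² cancel):
  52.612·x − 0.316·y = 2260.488844
  21.010·x − 161.506·y = -4010.712850
det = 52.612·-161.506 − -0.316·21.010 = -8490.514512
x = (2260.488844·-161.506 − -0.316·-4010.712850) / -8490.514512 = 43.148139
y = (52.612·-4010.712850 − 2260.488844·21.010) / -8490.514512 = 30.446270
|P − Q| = √((43.148139 − 49.760)² + (30.446270 − 21.037)²) = 11.500046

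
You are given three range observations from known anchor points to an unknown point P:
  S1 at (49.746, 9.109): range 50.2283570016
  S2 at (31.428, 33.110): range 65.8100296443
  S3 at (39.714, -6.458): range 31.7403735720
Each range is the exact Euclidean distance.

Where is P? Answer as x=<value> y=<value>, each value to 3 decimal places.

x=20.609 y=-31.805

eq1: (x − 49.746)² + (y − 9.109)² = 50.2283570016²
eq2: (x − 31.428)² + (y − 33.110)² = 65.8100296443²
eq3: (x − 39.714)² + (y + 6.458)² = 31.7403735720²
eq3−eq2, eq3−eq1 (x²,y² cancel):
  -16.572·x + 79.136·y = -2858.424963
  20.064·x + 31.134·y = -576.705696
det = -16.572·31.134 − 79.136·20.064 = -2103.737352
x = (-2858.424963·31.134 − 79.136·-576.705696) / -2103.737352 = 20.609046
y = (-16.572·-576.705696 − -2858.424963·20.064) / -2103.737352 = -31.804638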